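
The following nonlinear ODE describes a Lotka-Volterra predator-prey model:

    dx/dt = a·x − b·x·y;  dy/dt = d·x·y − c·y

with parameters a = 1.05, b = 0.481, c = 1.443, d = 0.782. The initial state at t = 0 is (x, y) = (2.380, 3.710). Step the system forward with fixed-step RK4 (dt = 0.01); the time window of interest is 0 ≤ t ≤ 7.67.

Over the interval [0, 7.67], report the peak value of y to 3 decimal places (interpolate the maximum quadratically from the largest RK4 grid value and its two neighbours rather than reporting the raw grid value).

max y = 3.956

t=0.000: state=(2.380, 3.710)
step 1 (dt=0.01): k1=(-1.748, 1.551), k2=(-1.751, 1.529), k3=(-1.750, 1.529), k4=(-1.753, 1.507); state += dt/6·(k1+2k2+2k3+k4)
t=0.010: state=(2.362, 3.725)
t=0.020: state=(2.345, 3.740)
t=0.030: state=(2.327, 3.755)
continuing one RK4 step at a time; state shown every 25 steps (Δt=0.25):
t=0.250: state=(1.947, 3.946)
t=0.500: state=(1.577, 3.877)
t=0.750: state=(1.307, 3.577)
t=1.000: state=(1.133, 3.161)
t=1.250: state=(1.034, 2.721)
t=1.500: state=(0.994, 2.311)
t=1.750: state=(1.001, 1.957)
t=2.000: state=(1.047, 1.665)
t=2.250: state=(1.131, 1.436)
t=2.500: state=(1.251, 1.262)
t=2.750: state=(1.408, 1.140)
t=3.000: state=(1.604, 1.067)
t=3.250: state=(1.838, 1.040)
t=3.500: state=(2.107, 1.066)
t=3.750: state=(2.399, 1.154)
t=4.000: state=(2.689, 1.323)
t=4.250: state=(2.937, 1.601)
t=4.500: state=(3.077, 2.014)
t=4.750: state=(3.042, 2.561)
t=5.000: state=(2.802, 3.171)
t=5.250: state=(2.407, 3.685)
t=5.500: state=(1.973, 3.941)
t=5.750: state=(1.597, 3.889)
t=6.000: state=(1.321, 3.600)
t=6.250: state=(1.141, 3.189)
t=6.500: state=(1.039, 2.748)
t=6.750: state=(0.995, 2.335)
t=7.000: state=(0.999, 1.977)
t=7.250: state=(1.043, 1.682)
t=7.500: state=(1.124, 1.448)
t=7.670: state=(1.200, 1.322)
largest grid value and its neighbours: y(5.570)=3.95599, y(5.580)=3.95617, y(5.590)=3.95585
parabola through these three points peaks at t≈5.579 with y≈3.95617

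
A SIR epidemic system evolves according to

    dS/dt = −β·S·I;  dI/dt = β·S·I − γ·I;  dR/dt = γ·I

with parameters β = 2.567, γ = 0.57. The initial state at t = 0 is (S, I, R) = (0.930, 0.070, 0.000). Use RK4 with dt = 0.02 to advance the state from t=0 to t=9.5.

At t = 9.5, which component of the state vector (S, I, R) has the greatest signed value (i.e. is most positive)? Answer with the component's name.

largest component: R

t=0.000: state=(0.930, 0.070, 0.000)
step 1 (dt=0.02): k1=(-0.167, 0.127, 0.040), k2=(-0.170, 0.129, 0.041), k3=(-0.170, 0.129, 0.041), k4=(-0.173, 0.131, 0.041); state += dt/6·(k1+2k2+2k3+k4)
t=0.020: state=(0.927, 0.073, 0.001)
t=0.040: state=(0.923, 0.075, 0.002)
t=0.060: state=(0.919, 0.078, 0.003)
continuing one RK4 step at a time; state shown every 25 steps (Δt=0.5):
t=0.500: state=(0.806, 0.162, 0.032)
t=1.000: state=(0.600, 0.302, 0.097)
t=1.500: state=(0.374, 0.424, 0.202)
t=2.000: state=(0.210, 0.460, 0.330)
t=2.500: state=(0.119, 0.424, 0.457)
t=3.000: state=(0.072, 0.359, 0.569)
t=3.500: state=(0.047, 0.291, 0.662)
t=4.000: state=(0.034, 0.230, 0.736)
t=4.500: state=(0.026, 0.180, 0.794)
t=5.000: state=(0.021, 0.139, 0.839)
t=5.500: state=(0.018, 0.108, 0.874)
t=6.000: state=(0.016, 0.083, 0.901)
t=6.500: state=(0.015, 0.063, 0.922)
t=7.000: state=(0.014, 0.049, 0.938)
t=7.500: state=(0.013, 0.037, 0.950)
t=8.000: state=(0.012, 0.028, 0.959)
t=8.500: state=(0.012, 0.022, 0.966)
t=9.000: state=(0.012, 0.017, 0.972)
t=9.500: state=(0.011, 0.013, 0.976)
compare at T: S=0.011, I=0.013, R=0.976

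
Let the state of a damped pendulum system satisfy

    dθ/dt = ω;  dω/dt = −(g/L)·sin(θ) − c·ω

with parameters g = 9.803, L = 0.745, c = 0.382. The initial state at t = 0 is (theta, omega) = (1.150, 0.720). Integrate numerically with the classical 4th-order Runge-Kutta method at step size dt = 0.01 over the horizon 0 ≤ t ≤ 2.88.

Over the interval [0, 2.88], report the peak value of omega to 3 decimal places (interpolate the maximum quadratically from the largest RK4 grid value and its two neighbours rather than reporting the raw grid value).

max omega = 3.109

t=0.000: state=(1.150, 0.720)
step 1 (dt=0.01): k1=(0.720, -12.286), k2=(0.659, -12.281), k3=(0.659, -12.280), k4=(0.597, -12.274); state += dt/6·(k1+2k2+2k3+k4)
t=0.010: state=(1.157, 0.597)
t=0.020: state=(1.162, 0.475)
t=0.030: state=(1.166, 0.352)
continuing one RK4 step at a time; state shown every 10 steps (Δt=0.1):
t=0.100: state=(1.161, -0.493)
t=0.200: state=(1.054, -1.634)
t=0.300: state=(0.839, -2.624)
t=0.400: state=(0.538, -3.348)
t=0.500: state=(0.183, -3.677)
t=0.600: state=(-0.182, -3.537)
t=0.700: state=(-0.510, -2.961)
t=0.800: state=(-0.764, -2.076)
t=0.900: state=(-0.920, -1.028)
t=1.000: state=(-0.968, 0.063)
t=1.100: state=(-0.909, 1.108)
t=1.200: state=(-0.751, 2.024)
t=1.300: state=(-0.512, 2.714)
t=1.400: state=(-0.219, 3.074)
t=1.500: state=(0.090, 3.040)
t=1.600: state=(0.376, 2.624)
t=1.700: state=(0.605, 1.911)
t=1.800: state=(0.752, 1.022)
t=1.900: state=(0.807, 0.068)
t=2.000: state=(0.767, -0.855)
t=2.100: state=(0.640, -1.664)
t=2.200: state=(0.441, -2.270)
t=2.300: state=(0.195, -2.590)
t=2.400: state=(-0.066, -2.575)
t=2.500: state=(-0.309, -2.234)
t=2.600: state=(-0.504, -1.634)
t=2.700: state=(-0.630, -0.873)
t=2.800: state=(-0.676, -0.048)
t=2.880: state=(-0.654, 0.596)
largest grid value and its neighbours: omega(1.430)=3.10638, omega(1.440)=3.10905, omega(1.450)=3.10764
parabola through these three points peaks at t≈1.442 with omega≈3.10910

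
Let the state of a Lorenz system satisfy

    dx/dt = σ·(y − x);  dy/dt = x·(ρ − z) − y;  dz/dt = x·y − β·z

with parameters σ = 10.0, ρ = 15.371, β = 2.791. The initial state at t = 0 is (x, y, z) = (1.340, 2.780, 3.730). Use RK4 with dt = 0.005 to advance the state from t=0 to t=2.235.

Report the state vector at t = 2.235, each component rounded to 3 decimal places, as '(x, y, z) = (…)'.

t=0.000: state=(1.340, 2.780, 3.730)
step 1 (dt=0.005): k1=(14.400, 12.819, -6.685), k2=(14.360, 13.229, -6.494), k3=(14.372, 13.226, -6.495), k4=(14.343, 13.635, -6.301); state += dt/6·(k1+2k2+2k3+k4)
t=0.005: state=(1.412, 2.846, 3.698)
t=0.010: state=(1.484, 2.916, 3.667)
t=0.015: state=(1.555, 2.991, 3.638)
continuing one RK4 step at a time; state shown every 20 steps (Δt=0.1):
t=0.100: state=(2.939, 4.891, 3.543)
t=0.200: state=(5.522, 8.809, 5.230)
t=0.300: state=(9.281, 13.058, 11.358)
t=0.400: state=(11.357, 10.830, 20.467)
t=0.500: state=(8.229, 3.497, 21.685)
t=0.600: state=(3.946, 0.649, 17.314)
t=0.700: state=(1.779, 0.574, 13.217)
t=0.800: state=(1.167, 1.007, 10.091)
t=0.900: state=(1.286, 1.648, 7.770)
t=1.000: state=(1.886, 2.749, 6.178)
t=1.100: state=(3.102, 4.733, 5.483)
t=1.200: state=(5.271, 8.013, 6.492)
t=1.300: state=(8.413, 11.651, 11.005)
t=1.400: state=(10.568, 10.933, 18.449)
t=1.500: state=(8.713, 5.155, 20.963)
t=1.600: state=(5.039, 1.860, 17.764)
t=1.700: state=(2.806, 1.473, 13.938)
t=1.800: state=(2.134, 2.004, 10.893)
t=1.900: state=(2.392, 3.004, 8.720)
t=2.000: state=(3.357, 4.699, 7.554)
t=2.100: state=(5.131, 7.347, 7.956)
t=2.200: state=(7.655, 10.286, 11.082)
t=2.235: state=(8.534, 10.872, 12.924)

(x, y, z) = (8.534, 10.872, 12.924)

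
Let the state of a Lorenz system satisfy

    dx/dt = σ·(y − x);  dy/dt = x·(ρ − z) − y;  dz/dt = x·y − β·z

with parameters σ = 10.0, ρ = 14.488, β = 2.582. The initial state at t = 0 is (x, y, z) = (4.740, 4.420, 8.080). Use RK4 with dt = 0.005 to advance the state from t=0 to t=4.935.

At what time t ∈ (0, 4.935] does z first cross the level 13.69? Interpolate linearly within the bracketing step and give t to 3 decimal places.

t=0.000: state=(4.740, 4.420, 8.080)
step 1 (dt=0.005): k1=(-3.200, 25.954, 0.088), k2=(-2.471, 25.837, 0.359), k3=(-2.492, 25.845, 0.364), k4=(-1.783, 25.736, 0.639); state += dt/6·(k1+2k2+2k3+k4)
t=0.005: state=(4.728, 4.549, 8.082)
t=0.010: state=(4.722, 4.677, 8.086)
t=0.015: state=(4.723, 4.805, 8.094)
continuing one RK4 step at a time; state shown every 40 steps (Δt=0.2):
t=0.200: state=(7.197, 8.986, 11.313)
t=0.260: state=(8.133, 9.357, 13.657)
next step: t=0.265: state=(8.193, 9.340, 13.861) — z has crossed 13.69
linear interpolation between t=0.260 (13.65659) and t=0.265 (13.86056) → t≈0.261

t = 0.261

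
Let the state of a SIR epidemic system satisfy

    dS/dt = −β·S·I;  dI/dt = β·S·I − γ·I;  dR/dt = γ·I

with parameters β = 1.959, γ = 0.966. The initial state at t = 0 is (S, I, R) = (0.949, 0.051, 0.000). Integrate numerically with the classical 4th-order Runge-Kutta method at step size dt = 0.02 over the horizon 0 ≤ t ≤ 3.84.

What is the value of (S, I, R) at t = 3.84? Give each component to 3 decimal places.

(S, I, R) = (0.328, 0.148, 0.524)

t=0.000: state=(0.949, 0.051, 0.000)
step 1 (dt=0.02): k1=(-0.095, 0.046, 0.049), k2=(-0.096, 0.046, 0.050), k3=(-0.096, 0.046, 0.050), k4=(-0.096, 0.046, 0.050); state += dt/6·(k1+2k2+2k3+k4)
t=0.020: state=(0.947, 0.052, 0.001)
t=0.040: state=(0.945, 0.053, 0.002)
t=0.060: state=(0.943, 0.054, 0.003)
continuing one RK4 step at a time; state shown every 10 steps (Δt=0.2):
t=0.200: state=(0.928, 0.061, 0.011)
t=0.400: state=(0.905, 0.072, 0.024)
t=0.600: state=(0.878, 0.084, 0.039)
t=0.800: state=(0.847, 0.097, 0.056)
t=1.000: state=(0.813, 0.111, 0.076)
t=1.200: state=(0.777, 0.124, 0.099)
t=1.400: state=(0.738, 0.138, 0.124)
t=1.600: state=(0.697, 0.151, 0.152)
t=1.800: state=(0.656, 0.162, 0.182)
t=2.000: state=(0.614, 0.171, 0.214)
t=2.200: state=(0.574, 0.178, 0.248)
t=2.400: state=(0.534, 0.182, 0.283)
t=2.600: state=(0.497, 0.184, 0.319)
t=2.800: state=(0.463, 0.183, 0.354)
t=3.000: state=(0.431, 0.180, 0.389)
t=3.200: state=(0.402, 0.174, 0.423)
t=3.400: state=(0.376, 0.167, 0.456)
t=3.600: state=(0.353, 0.159, 0.488)
t=3.800: state=(0.332, 0.150, 0.518)
t=3.840: state=(0.328, 0.148, 0.524)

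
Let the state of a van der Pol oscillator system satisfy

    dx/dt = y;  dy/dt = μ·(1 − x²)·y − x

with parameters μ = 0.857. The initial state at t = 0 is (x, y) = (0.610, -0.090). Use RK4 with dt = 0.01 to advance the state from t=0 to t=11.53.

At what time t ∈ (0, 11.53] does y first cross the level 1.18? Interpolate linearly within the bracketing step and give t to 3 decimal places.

t = 3.829

t=0.000: state=(0.610, -0.090)
step 1 (dt=0.01): k1=(-0.090, -0.658), k2=(-0.093, -0.660), k3=(-0.093, -0.660), k4=(-0.097, -0.661); state += dt/6·(k1+2k2+2k3+k4)
t=0.010: state=(0.609, -0.097)
t=0.020: state=(0.608, -0.103)
t=0.030: state=(0.607, -0.110)
continuing one RK4 step at a time; state shown every 50 steps (Δt=0.5):
t=0.500: state=(0.478, -0.449)
t=1.000: state=(0.151, -0.864)
t=1.500: state=(-0.386, -1.257)
t=2.000: state=(-1.024, -1.159)
t=2.500: state=(-1.418, -0.362)
t=3.000: state=(-1.407, 0.350)
t=3.500: state=(-1.107, 0.838)
t=3.820: state=(-0.788, 1.169)
next step: t=3.830: state=(-0.776, 1.181) — y has crossed 1.18
linear interpolation between t=3.820 (1.16939) and t=3.830 (1.18113) → t≈3.829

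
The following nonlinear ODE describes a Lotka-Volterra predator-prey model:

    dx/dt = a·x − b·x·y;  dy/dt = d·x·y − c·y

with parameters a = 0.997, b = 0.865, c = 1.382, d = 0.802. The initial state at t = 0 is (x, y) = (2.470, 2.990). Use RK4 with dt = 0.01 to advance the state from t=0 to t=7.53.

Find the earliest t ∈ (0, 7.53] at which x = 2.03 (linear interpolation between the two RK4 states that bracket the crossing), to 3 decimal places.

t = 0.118

t=0.000: state=(2.470, 2.990)
step 1 (dt=0.01): k1=(-3.926, 1.791), k2=(-3.913, 1.749), k3=(-3.913, 1.749), k4=(-3.900, 1.707); state += dt/6·(k1+2k2+2k3+k4)
t=0.010: state=(2.431, 3.007)
t=0.020: state=(2.392, 3.024)
t=0.030: state=(2.353, 3.040)
t=0.110: state=(2.058, 3.135)
next step: t=0.120: state=(2.023, 3.143) — x has crossed 2.03
linear interpolation between t=0.110 (2.05784) and t=0.120 (2.02278) → t≈0.118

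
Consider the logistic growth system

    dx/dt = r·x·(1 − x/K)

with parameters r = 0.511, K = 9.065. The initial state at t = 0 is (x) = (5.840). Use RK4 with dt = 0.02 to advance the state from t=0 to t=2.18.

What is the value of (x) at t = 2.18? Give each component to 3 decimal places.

t=0.000: state=(5.840)
step 1 (dt=0.02): k1=(1.062), k2=(1.060), k3=(1.060), k4=(1.059); state += dt/6·(k1+2k2+2k3+k4)
t=0.020: state=(5.861)
t=0.040: state=(5.882)
t=0.060: state=(5.903)
continuing one RK4 step at a time; state shown every 5 steps (Δt=0.1):
t=0.100: state=(5.945)
t=0.200: state=(6.049)
t=0.300: state=(6.151)
t=0.400: state=(6.251)
t=0.500: state=(6.349)
t=0.600: state=(6.445)
t=0.700: state=(6.540)
t=0.800: state=(6.632)
t=0.900: state=(6.722)
t=1.000: state=(6.809)
t=1.100: state=(6.895)
t=1.200: state=(6.978)
t=1.300: state=(7.059)
t=1.400: state=(7.138)
t=1.500: state=(7.214)
t=1.600: state=(7.288)
t=1.700: state=(7.360)
t=1.800: state=(7.430)
t=1.900: state=(7.497)
t=2.000: state=(7.562)
t=2.100: state=(7.625)
t=2.180: state=(7.674)

(x) = (7.674)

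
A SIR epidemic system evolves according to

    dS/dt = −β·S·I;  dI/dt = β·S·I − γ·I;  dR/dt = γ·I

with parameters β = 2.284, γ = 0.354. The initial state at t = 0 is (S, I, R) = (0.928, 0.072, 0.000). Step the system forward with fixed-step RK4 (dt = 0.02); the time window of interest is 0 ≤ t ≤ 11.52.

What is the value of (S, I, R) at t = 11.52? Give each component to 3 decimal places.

(S, I, R) = (0.002, 0.030, 0.968)

t=0.000: state=(0.928, 0.072, 0.000)
step 1 (dt=0.02): k1=(-0.153, 0.127, 0.025), k2=(-0.155, 0.129, 0.026), k3=(-0.155, 0.129, 0.026), k4=(-0.158, 0.131, 0.026); state += dt/6·(k1+2k2+2k3+k4)
t=0.020: state=(0.925, 0.075, 0.001)
t=0.040: state=(0.922, 0.077, 0.001)
t=0.060: state=(0.918, 0.080, 0.002)
continuing one RK4 step at a time; state shown every 25 steps (Δt=0.5):
t=0.500: state=(0.816, 0.164, 0.020)
t=1.000: state=(0.623, 0.315, 0.062)
t=1.500: state=(0.396, 0.472, 0.132)
t=2.000: state=(0.218, 0.558, 0.225)
t=2.500: state=(0.114, 0.561, 0.325)
t=3.000: state=(0.062, 0.518, 0.420)
t=3.500: state=(0.035, 0.458, 0.507)
t=4.000: state=(0.022, 0.396, 0.582)
t=4.500: state=(0.014, 0.338, 0.647)
t=5.000: state=(0.010, 0.287, 0.703)
t=5.500: state=(0.007, 0.243, 0.749)
t=6.000: state=(0.006, 0.205, 0.789)
t=6.500: state=(0.005, 0.173, 0.822)
t=7.000: state=(0.004, 0.146, 0.851)
t=7.500: state=(0.003, 0.122, 0.874)
t=8.000: state=(0.003, 0.103, 0.894)
t=8.500: state=(0.003, 0.087, 0.911)
t=9.000: state=(0.002, 0.073, 0.925)
t=9.500: state=(0.002, 0.061, 0.937)
t=10.000: state=(0.002, 0.051, 0.947)
t=10.500: state=(0.002, 0.043, 0.955)
t=11.000: state=(0.002, 0.036, 0.962)
t=11.500: state=(0.002, 0.030, 0.968)
t=11.520: state=(0.002, 0.030, 0.968)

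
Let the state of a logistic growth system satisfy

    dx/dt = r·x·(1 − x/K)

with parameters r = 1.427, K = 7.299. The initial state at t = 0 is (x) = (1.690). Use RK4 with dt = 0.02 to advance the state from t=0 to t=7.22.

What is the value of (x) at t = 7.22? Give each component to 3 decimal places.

t=0.000: state=(1.690)
step 1 (dt=0.02): k1=(1.853), k2=(1.867), k3=(1.867), k4=(1.882); state += dt/6·(k1+2k2+2k3+k4)
t=0.020: state=(1.727)
t=0.040: state=(1.765)
t=0.060: state=(1.804)
continuing one RK4 step at a time; state shown every 25 steps (Δt=0.5):
t=0.500: state=(2.779)
t=1.000: state=(4.063)
t=1.500: state=(5.250)
t=2.000: state=(6.127)
t=2.500: state=(6.674)
t=3.000: state=(6.979)
t=3.500: state=(7.138)
t=4.000: state=(7.219)
t=4.500: state=(7.260)
t=5.000: state=(7.280)
t=5.500: state=(7.290)
t=6.000: state=(7.294)
t=6.500: state=(7.297)
t=7.000: state=(7.298)
t=7.220: state=(7.298)

(x) = (7.298)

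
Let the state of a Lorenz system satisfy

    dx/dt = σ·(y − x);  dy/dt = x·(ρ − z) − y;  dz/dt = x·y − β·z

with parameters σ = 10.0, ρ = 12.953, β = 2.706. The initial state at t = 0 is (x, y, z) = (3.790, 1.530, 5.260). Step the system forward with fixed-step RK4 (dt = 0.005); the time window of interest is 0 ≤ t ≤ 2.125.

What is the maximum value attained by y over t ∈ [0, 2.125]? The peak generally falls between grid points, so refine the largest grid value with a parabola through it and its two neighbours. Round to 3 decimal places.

max y = 10.187

t=0.000: state=(3.790, 1.530, 5.260)
step 1 (dt=0.005): k1=(-22.600, 27.626, -8.435), k2=(-21.344, 27.201, -8.206), k3=(-21.386, 27.225, -8.207), k4=(-20.169, 26.819, -7.986); state += dt/6·(k1+2k2+2k3+k4)
t=0.005: state=(3.683, 1.666, 5.219)
t=0.010: state=(3.588, 1.798, 5.180)
t=0.015: state=(3.504, 1.927, 5.143)
continuing one RK4 step at a time; state shown every 20 steps (Δt=0.1):
t=0.100: state=(3.247, 3.876, 4.807)
t=0.200: state=(4.538, 6.382, 5.412)
t=0.300: state=(6.742, 9.151, 8.059)
t=0.400: state=(8.784, 10.059, 13.031)
t=0.500: state=(8.664, 7.113, 16.839)
t=0.600: state=(6.300, 3.602, 16.293)
t=0.700: state=(3.988, 2.228, 13.647)
t=0.800: state=(2.826, 2.204, 11.030)
t=0.900: state=(2.612, 2.753, 8.984)
t=1.000: state=(3.041, 3.744, 7.647)
t=1.100: state=(4.013, 5.254, 7.223)
t=1.200: state=(5.496, 7.175, 8.130)
t=1.300: state=(7.167, 8.659, 10.724)
t=1.400: state=(8.064, 8.184, 14.031)
t=1.500: state=(7.327, 5.869, 15.536)
t=1.600: state=(5.622, 3.915, 14.561)
t=1.700: state=(4.233, 3.231, 12.584)
t=1.800: state=(3.634, 3.413, 10.705)
t=1.900: state=(3.732, 4.122, 9.361)
t=2.000: state=(4.373, 5.245, 8.797)
t=2.100: state=(5.422, 6.604, 9.274)
t=2.125: state=(5.721, 6.926, 9.579)
largest grid value and its neighbours: y(0.370)=10.17890, y(0.375)=10.18652, y(0.380)=10.18337
parabola through these three points peaks at t≈0.376 with y≈10.18675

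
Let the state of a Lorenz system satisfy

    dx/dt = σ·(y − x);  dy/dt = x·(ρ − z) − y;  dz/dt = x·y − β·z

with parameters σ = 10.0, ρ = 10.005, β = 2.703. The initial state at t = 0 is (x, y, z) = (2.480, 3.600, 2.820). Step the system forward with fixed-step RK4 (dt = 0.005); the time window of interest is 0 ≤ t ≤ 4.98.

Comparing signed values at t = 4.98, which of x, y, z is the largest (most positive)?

largest component: z

t=0.000: state=(2.480, 3.600, 2.820)
step 1 (dt=0.005): k1=(11.200, 14.219, 1.306), k2=(11.275, 14.376, 1.487), k3=(11.278, 14.376, 1.487), k4=(11.355, 14.533, 1.671); state += dt/6·(k1+2k2+2k3+k4)
t=0.005: state=(2.536, 3.672, 2.827)
t=0.010: state=(2.594, 3.745, 2.837)
t=0.015: state=(2.652, 3.820, 2.848)
continuing one RK4 step at a time; state shown every 40 steps (Δt=0.2):
t=0.200: state=(5.508, 7.352, 5.220)
t=0.400: state=(7.764, 7.405, 12.008)
t=0.600: state=(4.706, 2.965, 11.800)
t=0.800: state=(2.708, 2.406, 8.155)
t=1.000: state=(3.005, 3.528, 5.989)
t=1.200: state=(4.642, 5.691, 6.270)
t=1.400: state=(6.433, 6.855, 9.508)
t=1.600: state=(5.697, 4.749, 11.217)
t=1.800: state=(4.020, 3.502, 9.383)
t=2.000: state=(3.766, 3.984, 7.592)
t=2.200: state=(4.662, 5.266, 7.451)
t=2.400: state=(5.710, 6.004, 9.082)
t=2.600: state=(5.514, 5.081, 10.246)
t=2.800: state=(4.569, 4.198, 9.457)
t=3.000: state=(4.278, 4.357, 8.327)
t=3.200: state=(4.752, 5.090, 8.146)
t=3.400: state=(5.342, 5.516, 8.995)
t=3.600: state=(5.291, 5.086, 9.673)
t=3.800: state=(4.786, 4.561, 9.330)
t=4.000: state=(4.574, 4.597, 8.676)
t=4.200: state=(4.818, 5.004, 8.531)
t=4.400: state=(5.148, 5.250, 8.975)
t=4.600: state=(5.142, 5.043, 9.362)
t=4.800: state=(4.874, 4.745, 9.212)
t=4.980: state=(4.739, 4.727, 8.876)
compare at T: x=4.739, y=4.727, z=8.876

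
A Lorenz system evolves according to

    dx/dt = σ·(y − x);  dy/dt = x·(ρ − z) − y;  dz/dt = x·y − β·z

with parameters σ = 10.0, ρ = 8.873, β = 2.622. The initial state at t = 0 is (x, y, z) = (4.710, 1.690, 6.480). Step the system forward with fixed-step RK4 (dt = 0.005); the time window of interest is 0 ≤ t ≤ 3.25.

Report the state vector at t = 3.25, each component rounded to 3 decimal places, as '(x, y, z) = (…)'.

(x, y, z) = (4.389, 4.271, 8.012)

t=0.000: state=(4.710, 1.690, 6.480)
step 1 (dt=0.005): k1=(-30.200, 9.581, -9.031), k2=(-29.205, 9.481, -8.988), k3=(-29.233, 9.487, -8.985), k4=(-28.264, 9.389, -8.943); state += dt/6·(k1+2k2+2k3+k4)
t=0.005: state=(4.564, 1.737, 6.435)
t=0.010: state=(4.427, 1.784, 6.391)
t=0.015: state=(4.299, 1.829, 6.346)
continuing one RK4 step at a time; state shown every 40 steps (Δt=0.2):
t=0.200: state=(3.011, 3.273, 5.124)
t=0.400: state=(4.256, 5.107, 5.435)
t=0.600: state=(5.775, 6.220, 7.962)
t=0.800: state=(5.470, 4.803, 9.777)
t=1.000: state=(4.042, 3.483, 8.691)
t=1.200: state=(3.519, 3.539, 7.095)
t=1.400: state=(3.980, 4.377, 6.487)
t=1.600: state=(4.860, 5.259, 7.249)
t=1.800: state=(5.232, 5.157, 8.539)
t=2.000: state=(4.697, 4.332, 8.718)
t=2.200: state=(4.123, 3.965, 7.919)
t=2.400: state=(4.107, 4.233, 7.264)
t=2.600: state=(4.509, 4.743, 7.328)
t=2.800: state=(4.863, 4.945, 7.943)
t=3.000: state=(4.785, 4.645, 8.339)
t=3.200: state=(4.456, 4.308, 8.122)
t=3.250: state=(4.389, 4.271, 8.012)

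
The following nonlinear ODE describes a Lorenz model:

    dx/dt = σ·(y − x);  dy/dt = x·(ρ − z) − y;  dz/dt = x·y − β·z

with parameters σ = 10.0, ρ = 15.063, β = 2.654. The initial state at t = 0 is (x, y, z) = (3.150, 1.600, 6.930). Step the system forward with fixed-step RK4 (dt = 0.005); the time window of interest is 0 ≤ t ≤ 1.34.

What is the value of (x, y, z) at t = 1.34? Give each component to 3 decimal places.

(x, y, z) = (9.084, 10.089, 15.647)

t=0.000: state=(3.150, 1.600, 6.930)
step 1 (dt=0.005): k1=(-15.500, 24.019, -13.352), k2=(-14.512, 23.748, -13.139), k3=(-14.544, 23.767, -13.138), k4=(-13.584, 23.511, -12.929); state += dt/6·(k1+2k2+2k3+k4)
t=0.005: state=(3.077, 1.719, 6.864)
t=0.010: state=(3.014, 1.835, 6.801)
t=0.015: state=(2.959, 1.950, 6.739)
continuing one RK4 step at a time; state shown every 10 steps (Δt=0.05):
t=0.050: state=(2.782, 2.715, 6.363)
t=0.100: state=(2.988, 3.819, 6.010)
t=0.150: state=(3.577, 5.081, 5.945)
t=0.200: state=(4.481, 6.587, 6.307)
t=0.250: state=(5.672, 8.313, 7.301)
t=0.300: state=(7.086, 10.043, 9.156)
t=0.350: state=(8.540, 11.279, 11.969)
t=0.400: state=(9.678, 11.333, 15.389)
t=0.450: state=(10.058, 9.829, 18.455)
t=0.500: state=(9.438, 7.259, 20.105)
t=0.550: state=(8.019, 4.706, 20.046)
t=0.600: state=(6.306, 2.923, 18.811)
t=0.650: state=(4.752, 1.992, 17.091)
t=0.700: state=(3.581, 1.660, 15.313)
t=0.750: state=(2.818, 1.666, 13.653)
t=0.800: state=(2.401, 1.856, 12.168)
t=0.850: state=(2.249, 2.166, 10.872)
t=0.900: state=(2.302, 2.586, 9.772)
t=0.950: state=(2.526, 3.135, 8.879)
t=1.000: state=(2.911, 3.846, 8.219)
t=1.050: state=(3.465, 4.753, 7.838)
t=1.100: state=(4.204, 5.876, 7.819)
t=1.150: state=(5.137, 7.192, 8.280)
t=1.200: state=(6.243, 8.581, 9.363)
t=1.250: state=(7.429, 9.772, 11.162)
t=1.300: state=(8.501, 10.346, 13.573)
t=1.340: state=(9.084, 10.089, 15.647)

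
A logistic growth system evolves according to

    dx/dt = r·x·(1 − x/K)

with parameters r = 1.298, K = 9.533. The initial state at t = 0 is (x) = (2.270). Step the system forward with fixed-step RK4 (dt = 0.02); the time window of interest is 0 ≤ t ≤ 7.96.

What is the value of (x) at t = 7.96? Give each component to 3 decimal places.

t=0.000: state=(2.270)
step 1 (dt=0.02): k1=(2.245), k2=(2.260), k3=(2.260), k4=(2.275); state += dt/6·(k1+2k2+2k3+k4)
t=0.020: state=(2.315)
t=0.040: state=(2.361)
t=0.060: state=(2.407)
continuing one RK4 step at a time; state shown every 25 steps (Δt=0.5):
t=0.500: state=(3.568)
t=1.000: state=(5.088)
t=1.500: state=(6.545)
t=2.000: state=(7.697)
t=2.500: state=(8.476)
t=3.000: state=(8.950)
t=3.500: state=(9.219)
t=4.000: state=(9.366)
t=4.500: state=(9.445)
t=5.000: state=(9.487)
t=5.500: state=(9.509)
t=6.000: state=(9.520)
t=6.500: state=(9.526)
t=7.000: state=(9.530)
t=7.500: state=(9.531)
t=7.960: state=(9.532)

(x) = (9.532)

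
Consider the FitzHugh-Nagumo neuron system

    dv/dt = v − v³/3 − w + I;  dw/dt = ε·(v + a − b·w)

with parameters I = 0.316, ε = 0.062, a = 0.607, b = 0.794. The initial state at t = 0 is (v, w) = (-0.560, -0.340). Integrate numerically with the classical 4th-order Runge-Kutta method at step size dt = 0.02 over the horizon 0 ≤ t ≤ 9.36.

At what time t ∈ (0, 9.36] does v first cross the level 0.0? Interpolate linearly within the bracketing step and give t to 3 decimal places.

t = 1.805

t=0.000: state=(-0.560, -0.340)
step 1 (dt=0.02): k1=(0.155, 0.020), k2=(0.155, 0.020), k3=(0.155, 0.020), k4=(0.156, 0.020); state += dt/6·(k1+2k2+2k3+k4)
t=0.020: state=(-0.557, -0.340)
t=0.040: state=(-0.554, -0.339)
t=0.060: state=(-0.551, -0.339)
continuing one RK4 step at a time; state shown every 25 steps (Δt=0.5):
t=0.500: state=(-0.470, -0.329)
t=1.000: state=(-0.345, -0.315)
t=1.500: state=(-0.159, -0.297)
t=1.800: state=(-0.003, -0.283)
next step: t=1.820: state=(0.009, -0.282) — v has crossed 0.0
linear interpolation between t=1.800 (-0.00306) and t=1.820 (0.00896) → t≈1.805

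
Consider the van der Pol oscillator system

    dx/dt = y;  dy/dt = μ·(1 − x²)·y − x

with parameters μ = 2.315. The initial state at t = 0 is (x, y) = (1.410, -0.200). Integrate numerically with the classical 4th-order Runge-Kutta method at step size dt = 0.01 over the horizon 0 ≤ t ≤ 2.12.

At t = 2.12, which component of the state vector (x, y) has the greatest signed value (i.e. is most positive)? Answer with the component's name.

t=0.000: state=(1.410, -0.200)
step 1 (dt=0.01): k1=(-0.200, -0.953), k2=(-0.205, -0.942), k3=(-0.205, -0.942), k4=(-0.209, -0.932); state += dt/6·(k1+2k2+2k3+k4)
t=0.010: state=(1.408, -0.209)
t=0.020: state=(1.406, -0.219)
t=0.030: state=(1.404, -0.228)
continuing one RK4 step at a time; state shown every 10 steps (Δt=0.1):
t=0.100: state=(1.386, -0.286)
t=0.200: state=(1.353, -0.358)
t=0.300: state=(1.314, -0.421)
t=0.400: state=(1.269, -0.480)
t=0.500: state=(1.218, -0.540)
t=0.600: state=(1.161, -0.604)
t=0.700: state=(1.097, -0.676)
t=0.800: state=(1.025, -0.761)
t=0.900: state=(0.944, -0.865)
t=1.000: state=(0.851, -0.997)
t=1.100: state=(0.744, -1.167)
t=1.200: state=(0.616, -1.394)
t=1.300: state=(0.462, -1.700)
t=1.400: state=(0.273, -2.116)
t=1.500: state=(0.035, -2.667)
t=1.600: state=(-0.265, -3.335)
t=1.700: state=(-0.631, -3.959)
t=1.800: state=(-1.042, -4.147)
t=1.900: state=(-1.433, -3.530)
t=2.000: state=(-1.729, -2.341)
t=2.100: state=(-1.904, -1.223)
t=2.120: state=(-1.927, -1.045)
compare at T: x=-1.927, y=-1.045

largest component: y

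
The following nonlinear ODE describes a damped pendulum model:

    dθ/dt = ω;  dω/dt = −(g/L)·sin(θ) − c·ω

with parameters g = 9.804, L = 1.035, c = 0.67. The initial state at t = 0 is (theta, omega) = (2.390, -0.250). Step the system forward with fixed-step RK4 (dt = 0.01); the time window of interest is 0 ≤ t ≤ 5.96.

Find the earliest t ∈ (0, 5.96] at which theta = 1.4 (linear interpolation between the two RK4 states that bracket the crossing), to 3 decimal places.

t=0.000: state=(2.390, -0.250)
step 1 (dt=0.01): k1=(-0.250, -6.300), k2=(-0.282, -6.288), k3=(-0.281, -6.289), k4=(-0.313, -6.278); state += dt/6·(k1+2k2+2k3+k4)
t=0.010: state=(2.387, -0.313)
t=0.020: state=(2.384, -0.376)
t=0.030: state=(2.380, -0.438)
continuing one RK4 step at a time; state shown every 20 steps (Δt=0.2):
t=0.200: state=(2.215, -1.514)
t=0.400: state=(1.775, -2.913)
t=0.510: state=(1.410, -3.705)
next step: t=0.520: state=(1.373, -3.773) — theta has crossed 1.4
linear interpolation between t=0.510 (1.41018) and t=0.520 (1.37279) → t≈0.513

t = 0.513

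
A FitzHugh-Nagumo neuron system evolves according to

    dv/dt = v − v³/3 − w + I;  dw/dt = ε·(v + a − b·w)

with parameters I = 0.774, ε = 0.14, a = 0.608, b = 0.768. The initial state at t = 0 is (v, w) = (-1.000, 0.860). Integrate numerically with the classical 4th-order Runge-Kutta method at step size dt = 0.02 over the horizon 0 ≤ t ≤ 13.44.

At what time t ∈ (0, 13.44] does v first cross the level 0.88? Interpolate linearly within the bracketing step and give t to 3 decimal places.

t = 10.232

t=0.000: state=(-1.000, 0.860)
step 1 (dt=0.02): k1=(-0.753, -0.147), k2=(-0.751, -0.148), k3=(-0.751, -0.148), k4=(-0.749, -0.149); state += dt/6·(k1+2k2+2k3+k4)
t=0.020: state=(-1.015, 0.857)
t=0.040: state=(-1.030, 0.854)
t=0.060: state=(-1.045, 0.851)
continuing one RK4 step at a time; state shown every 25 steps (Δt=0.5):
t=0.500: state=(-1.334, 0.776)
t=1.000: state=(-1.529, 0.678)
t=1.500: state=(-1.595, 0.577)
t=2.000: state=(-1.592, 0.480)
t=2.500: state=(-1.557, 0.389)
t=3.000: state=(-1.509, 0.305)
t=3.500: state=(-1.454, 0.230)
t=4.000: state=(-1.395, 0.162)
t=4.500: state=(-1.332, 0.102)
t=5.000: state=(-1.267, 0.050)
t=5.500: state=(-1.197, 0.005)
t=6.000: state=(-1.122, -0.033)
t=6.500: state=(-1.040, -0.064)
t=7.000: state=(-0.948, -0.087)
t=7.500: state=(-0.841, -0.102)
t=8.000: state=(-0.711, -0.108)
t=8.500: state=(-0.544, -0.104)
t=9.000: state=(-0.311, -0.087)
t=9.500: state=(0.037, -0.051)
t=10.000: state=(0.571, 0.013)
t=10.220: state=(0.864, 0.053)
next step: t=10.240: state=(0.891, 0.057) — v has crossed 0.88
linear interpolation between t=10.220 (0.86384) and t=10.240 (0.89127) → t≈10.232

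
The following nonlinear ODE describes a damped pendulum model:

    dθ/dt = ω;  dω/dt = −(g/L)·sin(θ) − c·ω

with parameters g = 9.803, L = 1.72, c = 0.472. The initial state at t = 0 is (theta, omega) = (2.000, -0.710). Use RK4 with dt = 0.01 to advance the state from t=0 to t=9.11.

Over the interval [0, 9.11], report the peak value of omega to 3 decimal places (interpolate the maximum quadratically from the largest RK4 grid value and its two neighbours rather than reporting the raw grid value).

t=0.000: state=(2.000, -0.710)
step 1 (dt=0.01): k1=(-0.710, -4.847), k2=(-0.734, -4.844), k3=(-0.734, -4.845), k4=(-0.758, -4.842); state += dt/6·(k1+2k2+2k3+k4)
t=0.010: state=(1.993, -0.758)
t=0.020: state=(1.985, -0.807)
t=0.030: state=(1.977, -0.855)
continuing one RK4 step at a time; state shown every 50 steps (Δt=0.5):
t=0.500: state=(1.051, -2.999)
t=1.000: state=(-0.577, -2.804)
t=1.500: state=(-1.304, -0.034)
t=2.000: state=(-0.710, 2.186)
t=2.500: state=(0.457, 1.946)
t=3.000: state=(0.902, -0.235)
t=3.500: state=(0.338, -1.745)
t=4.000: state=(-0.465, -1.112)
t=4.500: state=(-0.599, 0.565)
t=5.000: state=(-0.062, 1.308)
t=5.500: state=(0.429, 0.460)
t=6.000: state=(0.346, -0.708)
t=6.500: state=(-0.101, -0.860)
t=7.000: state=(-0.342, -0.024)
t=7.500: state=(-0.153, 0.663)
t=8.000: state=(0.167, 0.468)
t=8.500: state=(0.232, -0.209)
t=9.000: state=(0.024, -0.511)
t=9.110: state=(-0.030, -0.483)
largest grid value and its neighbours: omega(2.200)=2.48025, omega(2.210)=2.48110, omega(2.220)=2.48056
parabola through these three points peaks at t≈2.211 with omega≈2.48110

max omega = 2.481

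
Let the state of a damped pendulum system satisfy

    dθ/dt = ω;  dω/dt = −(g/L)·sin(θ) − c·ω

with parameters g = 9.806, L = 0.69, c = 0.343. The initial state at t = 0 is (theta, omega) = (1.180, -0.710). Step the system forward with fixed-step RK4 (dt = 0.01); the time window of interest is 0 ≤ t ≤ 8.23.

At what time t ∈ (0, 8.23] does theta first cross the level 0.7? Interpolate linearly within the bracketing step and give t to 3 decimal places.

t=0.000: state=(1.180, -0.710)
step 1 (dt=0.01): k1=(-0.710, -12.897), k2=(-0.774, -12.855), k3=(-0.774, -12.853), k4=(-0.839, -12.810); state += dt/6·(k1+2k2+2k3+k4)
t=0.010: state=(1.172, -0.839)
t=0.020: state=(1.163, -0.966)
t=0.030: state=(1.153, -1.093)
t=0.230: state=(0.703, -3.254)
next step: t=0.240: state=(0.670, -3.333) — theta has crossed 0.7
linear interpolation between t=0.230 (0.70332) and t=0.240 (0.67038) → t≈0.231

t = 0.231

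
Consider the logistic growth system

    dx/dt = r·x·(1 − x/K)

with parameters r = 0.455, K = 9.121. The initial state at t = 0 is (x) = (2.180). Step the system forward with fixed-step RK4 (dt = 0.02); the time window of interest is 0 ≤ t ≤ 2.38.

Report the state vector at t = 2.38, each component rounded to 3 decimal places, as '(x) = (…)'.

t=0.000: state=(2.180)
step 1 (dt=0.02): k1=(0.755), k2=(0.757), k3=(0.757), k4=(0.758); state += dt/6·(k1+2k2+2k3+k4)
t=0.020: state=(2.195)
t=0.040: state=(2.210)
t=0.060: state=(2.226)
continuing one RK4 step at a time; state shown every 5 steps (Δt=0.1):
t=0.100: state=(2.256)
t=0.200: state=(2.335)
t=0.300: state=(2.414)
t=0.400: state=(2.496)
t=0.500: state=(2.579)
t=0.600: state=(2.664)
t=0.700: state=(2.751)
t=0.800: state=(2.839)
t=0.900: state=(2.929)
t=1.000: state=(3.020)
t=1.100: state=(3.113)
t=1.200: state=(3.207)
t=1.300: state=(3.302)
t=1.400: state=(3.398)
t=1.500: state=(3.496)
t=1.600: state=(3.595)
t=1.700: state=(3.694)
t=1.800: state=(3.795)
t=1.900: state=(3.896)
t=2.000: state=(3.998)
t=2.100: state=(4.100)
t=2.200: state=(4.203)
t=2.300: state=(4.306)
t=2.380: state=(4.389)

(x) = (4.389)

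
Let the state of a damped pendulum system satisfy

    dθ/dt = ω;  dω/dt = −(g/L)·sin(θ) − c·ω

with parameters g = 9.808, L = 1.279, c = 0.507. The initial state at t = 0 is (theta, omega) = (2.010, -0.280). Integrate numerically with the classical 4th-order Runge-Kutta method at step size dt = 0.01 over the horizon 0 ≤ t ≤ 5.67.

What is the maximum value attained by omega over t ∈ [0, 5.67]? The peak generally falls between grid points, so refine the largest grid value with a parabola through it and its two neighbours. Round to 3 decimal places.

t=0.000: state=(2.010, -0.280)
step 1 (dt=0.01): k1=(-0.280, -6.799), k2=(-0.314, -6.786), k3=(-0.314, -6.787), k4=(-0.348, -6.775); state += dt/6·(k1+2k2+2k3+k4)
t=0.010: state=(2.007, -0.348)
t=0.020: state=(2.003, -0.415)
t=0.030: state=(1.999, -0.483)
continuing one RK4 step at a time; state shown every 20 steps (Δt=0.2):
t=0.200: state=(1.820, -1.613)
t=0.400: state=(1.367, -2.903)
t=0.600: state=(0.681, -3.851)
t=0.800: state=(-0.111, -3.871)
t=1.000: state=(-0.796, -2.842)
t=1.200: state=(-1.215, -1.323)
t=1.400: state=(-1.325, 0.208)
t=1.600: state=(-1.143, 1.572)
t=1.800: state=(-0.718, 2.593)
t=2.000: state=(-0.150, 2.950)
t=2.200: state=(0.404, 2.465)
t=2.400: state=(0.795, 1.384)
t=2.600: state=(0.946, 0.115)
t=2.800: state=(0.848, -1.052)
t=3.000: state=(0.546, -1.896)
t=3.200: state=(0.127, -2.193)
t=3.400: state=(-0.288, -1.852)
t=3.600: state=(-0.582, -1.040)
t=3.800: state=(-0.692, -0.052)
t=4.000: state=(-0.609, 0.853)
t=4.200: state=(-0.371, 1.466)
t=4.400: state=(-0.053, 1.629)
t=4.600: state=(0.249, 1.319)
t=4.800: state=(0.452, 0.674)
t=5.000: state=(0.511, -0.084)
t=5.200: state=(0.425, -0.747)
t=5.400: state=(0.230, -1.150)
t=5.600: state=(-0.011, -1.197)
t=5.670: state=(-0.093, -1.127)
largest grid value and its neighbours: omega(1.970)=2.95061, omega(1.980)=2.95269, omega(1.990)=2.95256
parabola through these three points peaks at t≈1.984 with omega≈2.95291

max omega = 2.953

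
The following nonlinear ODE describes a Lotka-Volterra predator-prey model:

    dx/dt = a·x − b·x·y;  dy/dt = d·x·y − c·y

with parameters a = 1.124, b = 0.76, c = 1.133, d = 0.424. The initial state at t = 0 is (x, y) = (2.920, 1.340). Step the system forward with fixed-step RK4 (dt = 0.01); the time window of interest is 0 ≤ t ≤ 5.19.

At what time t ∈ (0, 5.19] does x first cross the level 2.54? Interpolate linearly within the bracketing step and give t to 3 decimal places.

t=0.000: state=(2.920, 1.340)
step 1 (dt=0.01): k1=(0.308, 0.141), k2=(0.307, 0.142), k3=(0.307, 0.142), k4=(0.306, 0.143); state += dt/6·(k1+2k2+2k3+k4)
t=0.010: state=(2.923, 1.341)
t=0.020: state=(2.926, 1.343)
t=0.030: state=(2.929, 1.344)
continuing one RK4 step at a time; state shown every 20 steps (Δt=0.2):
t=0.200: state=(2.975, 1.372)
t=0.400: state=(3.016, 1.410)
t=0.600: state=(3.038, 1.453)
t=0.800: state=(3.039, 1.499)
t=1.000: state=(3.019, 1.546)
t=1.200: state=(2.978, 1.589)
t=1.400: state=(2.920, 1.627)
t=1.600: state=(2.848, 1.657)
t=1.800: state=(2.768, 1.676)
t=2.000: state=(2.684, 1.684)
t=2.200: state=(2.602, 1.680)
t=2.360: state=(2.541, 1.668)
next step: t=2.370: state=(2.538, 1.667) — x has crossed 2.54
linear interpolation between t=2.360 (2.54116) and t=2.370 (2.53752) → t≈2.363

t = 2.363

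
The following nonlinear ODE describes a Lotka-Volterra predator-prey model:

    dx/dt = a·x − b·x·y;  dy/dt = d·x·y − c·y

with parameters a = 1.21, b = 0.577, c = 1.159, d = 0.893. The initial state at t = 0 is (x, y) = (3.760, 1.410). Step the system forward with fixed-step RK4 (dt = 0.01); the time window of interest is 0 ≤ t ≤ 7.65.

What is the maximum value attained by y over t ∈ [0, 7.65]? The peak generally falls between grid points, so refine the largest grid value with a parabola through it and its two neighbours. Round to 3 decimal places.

t=0.000: state=(3.760, 1.410)
step 1 (dt=0.01): k1=(1.491, 3.100), k2=(1.460, 3.144), k3=(1.459, 3.144), k4=(1.428, 3.188); state += dt/6·(k1+2k2+2k3+k4)
t=0.010: state=(3.775, 1.441)
t=0.020: state=(3.789, 1.474)
t=0.030: state=(3.802, 1.507)
continuing one RK4 step at a time; state shown every 25 steps (Δt=0.25):
t=0.250: state=(3.869, 2.501)
t=0.500: state=(3.245, 4.201)
t=0.750: state=(2.124, 5.738)
t=1.000: state=(1.199, 6.175)
t=1.250: state=(0.686, 5.667)
t=1.500: state=(0.436, 4.791)
t=1.750: state=(0.315, 3.893)
t=2.000: state=(0.258, 3.104)
t=2.250: state=(0.234, 2.453)
t=2.500: state=(0.231, 1.933)
t=2.750: state=(0.244, 1.526)
t=3.000: state=(0.272, 1.209)
t=3.250: state=(0.315, 0.966)
t=3.500: state=(0.376, 0.781)
t=3.750: state=(0.459, 0.641)
t=4.000: state=(0.571, 0.538)
t=4.250: state=(0.719, 0.465)
t=4.500: state=(0.913, 0.417)
t=4.750: state=(1.166, 0.393)
t=5.000: state=(1.491, 0.395)
t=5.250: state=(1.902, 0.431)
t=5.500: state=(2.405, 0.521)
t=5.750: state=(2.982, 0.710)
t=6.000: state=(3.553, 1.104)
t=6.250: state=(3.894, 1.912)
t=6.500: state=(3.630, 3.363)
t=6.750: state=(2.657, 5.127)
t=7.000: state=(1.574, 6.124)
t=7.250: state=(0.880, 5.980)
t=7.500: state=(0.529, 5.213)
t=7.650: state=(0.414, 4.664)
largest grid value and its neighbours: y(7.070)=6.18297, y(7.080)=6.18421, y(7.090)=6.18375
parabola through these three points peaks at t≈7.082 with y≈6.18425

max y = 6.184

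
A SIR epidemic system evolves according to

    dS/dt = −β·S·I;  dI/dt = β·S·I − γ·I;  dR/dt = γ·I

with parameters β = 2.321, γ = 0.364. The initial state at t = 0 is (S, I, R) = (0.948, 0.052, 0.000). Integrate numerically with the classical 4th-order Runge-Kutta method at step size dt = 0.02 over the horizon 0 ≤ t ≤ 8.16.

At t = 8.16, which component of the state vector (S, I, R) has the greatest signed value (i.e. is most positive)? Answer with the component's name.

t=0.000: state=(0.948, 0.052, 0.000)
step 1 (dt=0.02): k1=(-0.114, 0.095, 0.019), k2=(-0.116, 0.097, 0.019), k3=(-0.116, 0.097, 0.019), k4=(-0.118, 0.099, 0.020); state += dt/6·(k1+2k2+2k3+k4)
t=0.020: state=(0.946, 0.054, 0.000)
t=0.040: state=(0.943, 0.056, 0.001)
t=0.060: state=(0.941, 0.058, 0.001)
continuing one RK4 step at a time; state shown every 25 steps (Δt=0.5):
t=0.500: state=(0.860, 0.125, 0.015)
t=1.000: state=(0.693, 0.258, 0.049)
t=1.500: state=(0.467, 0.422, 0.111)
t=2.000: state=(0.266, 0.535, 0.200)
t=2.500: state=(0.140, 0.560, 0.300)
t=3.000: state=(0.074, 0.526, 0.400)
t=3.500: state=(0.042, 0.468, 0.490)
t=4.000: state=(0.025, 0.405, 0.570)
t=4.500: state=(0.016, 0.346, 0.638)
t=5.000: state=(0.011, 0.293, 0.696)
t=5.500: state=(0.008, 0.247, 0.745)
t=6.000: state=(0.006, 0.207, 0.786)
t=6.500: state=(0.005, 0.174, 0.821)
t=7.000: state=(0.004, 0.146, 0.850)
t=7.500: state=(0.004, 0.122, 0.874)
t=8.000: state=(0.003, 0.102, 0.895)
t=8.160: state=(0.003, 0.097, 0.900)
compare at T: S=0.003, I=0.097, R=0.900

largest component: R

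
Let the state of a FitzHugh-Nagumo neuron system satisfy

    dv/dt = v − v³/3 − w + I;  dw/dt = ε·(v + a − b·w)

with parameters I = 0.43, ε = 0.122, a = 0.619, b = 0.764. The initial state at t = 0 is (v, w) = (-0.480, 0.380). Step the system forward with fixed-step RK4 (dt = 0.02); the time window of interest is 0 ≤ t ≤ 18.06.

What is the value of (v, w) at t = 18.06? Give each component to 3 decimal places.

(v, w) = (1.666, 0.669)

t=0.000: state=(-0.480, 0.380)
step 1 (dt=0.02): k1=(-0.393, -0.018), k2=(-0.396, -0.019), k3=(-0.396, -0.019), k4=(-0.399, -0.019); state += dt/6·(k1+2k2+2k3+k4)
t=0.020: state=(-0.488, 0.380)
t=0.040: state=(-0.496, 0.379)
t=0.060: state=(-0.504, 0.379)
continuing one RK4 step at a time; state shown every 50 steps (Δt=1):
t=1.000: state=(-0.991, 0.334)
t=2.000: state=(-1.432, 0.232)
t=3.000: state=(-1.538, 0.108)
t=4.000: state=(-1.500, -0.007)
t=5.000: state=(-1.428, -0.105)
t=6.000: state=(-1.347, -0.185)
t=7.000: state=(-1.262, -0.249)
t=8.000: state=(-1.173, -0.296)
t=9.000: state=(-1.079, -0.329)
t=10.000: state=(-0.974, -0.347)
t=11.000: state=(-0.853, -0.351)
t=12.000: state=(-0.697, -0.338)
t=13.000: state=(-0.462, -0.304)
t=14.000: state=(-0.013, -0.236)
t=15.000: state=(0.949, -0.093)
t=16.000: state=(1.736, 0.155)
t=17.000: state=(1.773, 0.420)
t=18.000: state=(1.673, 0.656)
t=18.060: state=(1.666, 0.669)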